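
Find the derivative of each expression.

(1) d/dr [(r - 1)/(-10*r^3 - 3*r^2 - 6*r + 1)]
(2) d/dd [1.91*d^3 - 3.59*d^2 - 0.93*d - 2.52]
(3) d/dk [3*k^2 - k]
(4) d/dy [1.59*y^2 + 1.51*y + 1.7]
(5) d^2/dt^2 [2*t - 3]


(1) = (-10*r^3 - 3*r^2 - 6*r + 6*(r - 1)*(5*r^2 + r + 1) + 1)/(10*r^3 + 3*r^2 + 6*r - 1)^2
(2) = 5.73*d^2 - 7.18*d - 0.93
(3) = 6*k - 1
(4) = 3.18*y + 1.51
(5) = 0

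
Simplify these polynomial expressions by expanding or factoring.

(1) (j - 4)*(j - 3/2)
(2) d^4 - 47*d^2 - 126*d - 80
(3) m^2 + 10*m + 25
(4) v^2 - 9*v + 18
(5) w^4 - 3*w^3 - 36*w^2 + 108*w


(1) = j^2 - 11*j/2 + 6
(2) = (d - 8)*(d + 1)*(d + 2)*(d + 5)
(3) = (m + 5)^2
(4) = (v - 6)*(v - 3)
(5) = w*(w - 6)*(w - 3)*(w + 6)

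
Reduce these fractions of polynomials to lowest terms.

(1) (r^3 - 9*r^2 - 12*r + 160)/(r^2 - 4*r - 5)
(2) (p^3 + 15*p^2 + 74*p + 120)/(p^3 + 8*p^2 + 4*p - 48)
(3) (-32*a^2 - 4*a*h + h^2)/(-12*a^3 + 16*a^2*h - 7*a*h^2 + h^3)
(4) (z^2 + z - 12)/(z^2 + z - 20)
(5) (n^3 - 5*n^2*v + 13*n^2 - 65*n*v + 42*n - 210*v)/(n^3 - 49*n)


(1) = (r^2 - 4*r - 32)/(r + 1)
(2) = (p + 5)/(p - 2)
(3) = (32*a^2 + 4*a*h - h^2)/(12*a^3 - 16*a^2*h + 7*a*h^2 - h^3)
(4) = (z^2 + z - 12)/(z^2 + z - 20)
(5) = (n^2 - 5*n*v + 6*n - 30*v)/(n^2 - 7*n)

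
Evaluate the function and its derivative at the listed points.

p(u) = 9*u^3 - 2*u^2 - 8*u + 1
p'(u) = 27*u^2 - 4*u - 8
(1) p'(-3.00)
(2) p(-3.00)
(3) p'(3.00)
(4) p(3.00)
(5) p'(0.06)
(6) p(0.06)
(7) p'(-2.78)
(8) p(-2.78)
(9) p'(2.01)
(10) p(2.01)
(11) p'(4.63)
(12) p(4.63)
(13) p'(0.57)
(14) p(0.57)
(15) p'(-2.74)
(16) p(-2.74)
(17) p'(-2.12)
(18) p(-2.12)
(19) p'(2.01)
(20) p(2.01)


(1) = 247.00
(2) = -236.00
(3) = 223.00
(4) = 202.00
(5) = -8.14
(6) = 0.51
(7) = 211.79
(8) = -185.58
(9) = 93.04
(10) = 49.93
(11) = 552.28
(12) = 814.36
(13) = -1.51
(14) = -2.54
(15) = 205.67
(16) = -177.23
(17) = 121.83
(18) = -76.78
(19) = 93.04
(20) = 49.93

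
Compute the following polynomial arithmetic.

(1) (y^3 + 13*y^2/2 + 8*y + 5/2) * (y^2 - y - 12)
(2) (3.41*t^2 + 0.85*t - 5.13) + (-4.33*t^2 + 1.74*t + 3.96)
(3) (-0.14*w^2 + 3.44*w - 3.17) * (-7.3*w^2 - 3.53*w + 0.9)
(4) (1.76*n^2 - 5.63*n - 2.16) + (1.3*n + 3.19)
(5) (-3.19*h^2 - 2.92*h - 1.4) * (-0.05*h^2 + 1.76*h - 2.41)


(1) = y^5 + 11*y^4/2 - 21*y^3/2 - 167*y^2/2 - 197*y/2 - 30
(2) = -0.92*t^2 + 2.59*t - 1.17
(3) = 1.022*w^4 - 24.6178*w^3 + 10.8718*w^2 + 14.2861*w - 2.853
(4) = 1.76*n^2 - 4.33*n + 1.03
(5) = 0.1595*h^4 - 5.4684*h^3 + 2.6187*h^2 + 4.5732*h + 3.374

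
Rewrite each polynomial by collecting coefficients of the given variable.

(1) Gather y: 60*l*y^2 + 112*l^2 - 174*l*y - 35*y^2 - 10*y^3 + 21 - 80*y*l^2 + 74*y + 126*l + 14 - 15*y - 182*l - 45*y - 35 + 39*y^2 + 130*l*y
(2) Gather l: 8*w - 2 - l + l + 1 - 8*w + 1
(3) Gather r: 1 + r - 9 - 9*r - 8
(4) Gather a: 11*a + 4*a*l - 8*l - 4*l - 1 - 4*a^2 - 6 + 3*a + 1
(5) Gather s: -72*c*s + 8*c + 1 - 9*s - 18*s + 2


(1) = 112*l^2 - 56*l - 10*y^3 + y^2*(60*l + 4) + y*(-80*l^2 - 44*l + 14)
(2) = 0
(3) = -8*r - 16
(4) = -4*a^2 + a*(4*l + 14) - 12*l - 6
(5) = 8*c + s*(-72*c - 27) + 3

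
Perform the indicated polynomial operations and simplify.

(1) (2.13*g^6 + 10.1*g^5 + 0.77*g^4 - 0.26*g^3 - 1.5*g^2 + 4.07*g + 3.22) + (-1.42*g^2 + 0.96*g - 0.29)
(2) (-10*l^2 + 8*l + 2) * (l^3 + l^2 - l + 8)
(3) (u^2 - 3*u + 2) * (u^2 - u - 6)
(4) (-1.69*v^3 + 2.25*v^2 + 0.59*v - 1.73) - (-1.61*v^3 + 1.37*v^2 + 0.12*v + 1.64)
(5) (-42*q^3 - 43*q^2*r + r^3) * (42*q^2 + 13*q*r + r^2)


(1) = 2.13*g^6 + 10.1*g^5 + 0.77*g^4 - 0.26*g^3 - 2.92*g^2 + 5.03*g + 2.93
(2) = -10*l^5 - 2*l^4 + 20*l^3 - 86*l^2 + 62*l + 16
(3) = u^4 - 4*u^3 - u^2 + 16*u - 12
(4) = -0.08*v^3 + 0.88*v^2 + 0.47*v - 3.37
(5) = -1764*q^5 - 2352*q^4*r - 601*q^3*r^2 - q^2*r^3 + 13*q*r^4 + r^5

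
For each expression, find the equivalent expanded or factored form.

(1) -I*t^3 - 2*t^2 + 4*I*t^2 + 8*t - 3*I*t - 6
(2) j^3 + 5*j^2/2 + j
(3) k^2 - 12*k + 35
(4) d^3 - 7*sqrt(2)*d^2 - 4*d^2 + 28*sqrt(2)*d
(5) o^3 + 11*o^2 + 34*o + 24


(1) = (t - 3)*(t - 2*I)*(-I*t + I)
(2) = j*(j + 1/2)*(j + 2)
(3) = (k - 7)*(k - 5)
(4) = d*(d - 4)*(d - 7*sqrt(2))
(5) = (o + 1)*(o + 4)*(o + 6)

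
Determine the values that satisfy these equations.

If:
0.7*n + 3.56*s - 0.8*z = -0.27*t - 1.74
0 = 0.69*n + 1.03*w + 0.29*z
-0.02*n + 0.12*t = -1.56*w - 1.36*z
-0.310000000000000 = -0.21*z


Then:
n = -1.49275362318841*w - 0.620427881297447
s = 1.29834310372903*w + 1.24166123866906
t = -13.2487922705314*w - 16.8335633770416
z = 1.48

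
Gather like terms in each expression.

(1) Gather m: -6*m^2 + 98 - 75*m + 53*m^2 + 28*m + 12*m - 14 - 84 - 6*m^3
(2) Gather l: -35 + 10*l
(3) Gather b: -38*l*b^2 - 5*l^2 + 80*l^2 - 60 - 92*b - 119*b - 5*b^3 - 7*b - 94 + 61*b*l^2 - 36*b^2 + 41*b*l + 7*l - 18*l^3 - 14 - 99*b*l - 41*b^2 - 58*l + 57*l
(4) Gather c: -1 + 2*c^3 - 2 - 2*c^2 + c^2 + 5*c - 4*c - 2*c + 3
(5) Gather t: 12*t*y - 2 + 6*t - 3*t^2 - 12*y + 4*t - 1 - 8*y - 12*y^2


(1) = -6*m^3 + 47*m^2 - 35*m
(2) = 10*l - 35
(3) = -5*b^3 + b^2*(-38*l - 77) + b*(61*l^2 - 58*l - 218) - 18*l^3 + 75*l^2 + 6*l - 168
(4) = 2*c^3 - c^2 - c
(5) = -3*t^2 + t*(12*y + 10) - 12*y^2 - 20*y - 3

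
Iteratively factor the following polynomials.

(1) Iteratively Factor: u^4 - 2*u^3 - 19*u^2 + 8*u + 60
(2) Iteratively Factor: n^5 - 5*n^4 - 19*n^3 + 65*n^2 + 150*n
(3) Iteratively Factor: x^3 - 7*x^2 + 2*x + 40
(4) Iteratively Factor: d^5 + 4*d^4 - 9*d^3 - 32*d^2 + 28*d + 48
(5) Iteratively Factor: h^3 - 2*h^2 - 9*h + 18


(1) = (u + 2)*(u^3 - 4*u^2 - 11*u + 30) = (u - 2)*(u + 2)*(u^2 - 2*u - 15) = (u - 5)*(u - 2)*(u + 2)*(u + 3)
(2) = (n + 3)*(n^4 - 8*n^3 + 5*n^2 + 50*n) = (n + 2)*(n + 3)*(n^3 - 10*n^2 + 25*n) = n*(n + 2)*(n + 3)*(n^2 - 10*n + 25) = n*(n - 5)*(n + 2)*(n + 3)*(n - 5)
(3) = (x - 5)*(x^2 - 2*x - 8) = (x - 5)*(x + 2)*(x - 4)
(4) = (d + 4)*(d^4 - 9*d^2 + 4*d + 12) = (d + 3)*(d + 4)*(d^3 - 3*d^2 + 4) = (d + 1)*(d + 3)*(d + 4)*(d^2 - 4*d + 4) = (d - 2)*(d + 1)*(d + 3)*(d + 4)*(d - 2)
(5) = (h - 2)*(h^2 - 9) = (h - 2)*(h + 3)*(h - 3)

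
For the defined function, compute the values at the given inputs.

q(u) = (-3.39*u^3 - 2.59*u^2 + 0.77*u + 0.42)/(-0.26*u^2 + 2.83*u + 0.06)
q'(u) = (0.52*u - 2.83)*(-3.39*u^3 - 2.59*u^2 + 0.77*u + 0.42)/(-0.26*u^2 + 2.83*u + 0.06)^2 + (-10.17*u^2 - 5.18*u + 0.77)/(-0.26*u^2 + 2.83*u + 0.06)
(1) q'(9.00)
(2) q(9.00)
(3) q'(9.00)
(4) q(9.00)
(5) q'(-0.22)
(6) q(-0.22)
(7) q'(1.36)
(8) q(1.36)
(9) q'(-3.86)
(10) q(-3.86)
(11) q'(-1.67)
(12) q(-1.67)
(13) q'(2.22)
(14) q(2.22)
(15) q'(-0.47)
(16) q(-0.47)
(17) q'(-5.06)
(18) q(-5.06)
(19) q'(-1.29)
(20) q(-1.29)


(1) = -442.10
(2) = -598.15
(3) = -442.10
(4) = -598.15
(5) = -3.90
(6) = -0.28
(7) = -5.18
(8) = -3.46
(9) = 5.45
(10) = -10.44
(11) = 2.53
(12) = -1.43
(13) = -8.90
(14) = -9.43
(15) = -0.44
(16) = 0.12
(17) = 6.55
(18) = -17.66
(19) = 1.84
(20) = -0.60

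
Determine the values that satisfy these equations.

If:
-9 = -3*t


Then:
t = 3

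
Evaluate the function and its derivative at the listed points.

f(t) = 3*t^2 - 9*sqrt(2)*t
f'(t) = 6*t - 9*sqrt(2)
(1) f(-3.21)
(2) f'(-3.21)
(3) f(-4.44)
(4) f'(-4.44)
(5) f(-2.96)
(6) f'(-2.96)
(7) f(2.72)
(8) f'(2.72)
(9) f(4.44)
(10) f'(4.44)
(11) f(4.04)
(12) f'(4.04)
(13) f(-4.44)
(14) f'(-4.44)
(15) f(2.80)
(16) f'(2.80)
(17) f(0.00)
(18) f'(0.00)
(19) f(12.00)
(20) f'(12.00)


(1) = 71.77
(2) = -31.99
(3) = 115.65
(4) = -39.37
(5) = 63.96
(6) = -30.49
(7) = -12.42
(8) = 3.59
(9) = 2.63
(10) = 13.91
(11) = -2.46
(12) = 11.51
(13) = 115.65
(14) = -39.37
(15) = -12.12
(16) = 4.07
(17) = 0.00
(18) = -12.73
(19) = 279.26
(20) = 59.27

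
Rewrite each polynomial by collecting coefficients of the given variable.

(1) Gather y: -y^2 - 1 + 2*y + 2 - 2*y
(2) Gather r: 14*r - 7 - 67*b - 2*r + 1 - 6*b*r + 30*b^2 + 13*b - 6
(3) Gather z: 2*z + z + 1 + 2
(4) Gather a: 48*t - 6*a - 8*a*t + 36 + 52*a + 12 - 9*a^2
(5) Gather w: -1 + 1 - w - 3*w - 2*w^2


(1) = 1 - y^2
(2) = 30*b^2 - 54*b + r*(12 - 6*b) - 12
(3) = 3*z + 3
(4) = -9*a^2 + a*(46 - 8*t) + 48*t + 48
(5) = -2*w^2 - 4*w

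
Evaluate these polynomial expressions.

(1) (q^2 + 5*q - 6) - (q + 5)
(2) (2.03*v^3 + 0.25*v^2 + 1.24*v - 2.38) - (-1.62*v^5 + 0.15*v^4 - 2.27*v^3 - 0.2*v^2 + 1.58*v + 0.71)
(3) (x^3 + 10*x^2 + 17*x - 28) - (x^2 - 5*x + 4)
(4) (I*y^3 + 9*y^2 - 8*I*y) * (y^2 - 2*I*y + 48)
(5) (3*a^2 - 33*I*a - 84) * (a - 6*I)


(1) = q^2 + 4*q - 11
(2) = 1.62*v^5 - 0.15*v^4 + 4.3*v^3 + 0.45*v^2 - 0.34*v - 3.09
(3) = x^3 + 9*x^2 + 22*x - 32
(4) = I*y^5 + 11*y^4 + 22*I*y^3 + 416*y^2 - 384*I*y
(5) = 3*a^3 - 51*I*a^2 - 282*a + 504*I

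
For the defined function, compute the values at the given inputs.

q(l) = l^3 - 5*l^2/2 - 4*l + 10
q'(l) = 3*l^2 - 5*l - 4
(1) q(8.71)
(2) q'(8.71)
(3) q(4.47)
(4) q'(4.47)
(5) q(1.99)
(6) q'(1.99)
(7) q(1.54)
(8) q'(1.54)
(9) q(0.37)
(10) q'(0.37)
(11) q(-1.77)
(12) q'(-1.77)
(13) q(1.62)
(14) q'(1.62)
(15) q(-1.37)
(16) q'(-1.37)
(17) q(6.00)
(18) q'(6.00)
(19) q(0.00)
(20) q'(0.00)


(1) = 446.28
(2) = 180.04
(3) = 31.48
(4) = 33.59
(5) = 0.02
(6) = -2.07
(7) = 1.56
(8) = -4.59
(9) = 8.23
(10) = -5.44
(11) = 3.70
(12) = 14.25
(13) = 1.21
(14) = -4.23
(15) = 8.22
(16) = 8.48
(17) = 112.00
(18) = 74.00
(19) = 10.00
(20) = -4.00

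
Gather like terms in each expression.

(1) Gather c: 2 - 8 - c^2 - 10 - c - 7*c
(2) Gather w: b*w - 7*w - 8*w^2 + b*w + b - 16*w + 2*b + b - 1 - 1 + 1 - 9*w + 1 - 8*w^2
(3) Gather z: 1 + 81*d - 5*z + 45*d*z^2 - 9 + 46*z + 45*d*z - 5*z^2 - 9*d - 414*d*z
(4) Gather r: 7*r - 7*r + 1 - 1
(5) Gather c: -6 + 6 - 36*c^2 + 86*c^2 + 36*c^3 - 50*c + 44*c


(1) = -c^2 - 8*c - 16
(2) = 4*b - 16*w^2 + w*(2*b - 32)
(3) = 72*d + z^2*(45*d - 5) + z*(41 - 369*d) - 8
(4) = 0
(5) = 36*c^3 + 50*c^2 - 6*c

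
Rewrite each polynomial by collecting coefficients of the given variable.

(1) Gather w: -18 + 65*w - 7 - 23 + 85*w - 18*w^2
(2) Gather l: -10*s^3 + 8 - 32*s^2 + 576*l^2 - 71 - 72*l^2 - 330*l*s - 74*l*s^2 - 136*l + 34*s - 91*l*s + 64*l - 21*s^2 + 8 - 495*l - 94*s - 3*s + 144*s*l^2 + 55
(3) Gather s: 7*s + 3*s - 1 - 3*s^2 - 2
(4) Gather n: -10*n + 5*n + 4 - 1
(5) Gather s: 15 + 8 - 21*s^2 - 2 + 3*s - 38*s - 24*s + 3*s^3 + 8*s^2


(1) = -18*w^2 + 150*w - 48
(2) = l^2*(144*s + 504) + l*(-74*s^2 - 421*s - 567) - 10*s^3 - 53*s^2 - 63*s
(3) = -3*s^2 + 10*s - 3
(4) = 3 - 5*n
(5) = 3*s^3 - 13*s^2 - 59*s + 21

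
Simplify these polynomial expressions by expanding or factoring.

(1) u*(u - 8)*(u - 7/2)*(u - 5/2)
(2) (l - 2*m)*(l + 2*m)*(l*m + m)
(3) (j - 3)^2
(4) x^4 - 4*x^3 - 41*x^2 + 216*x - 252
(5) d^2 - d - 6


(1) = u^4 - 14*u^3 + 227*u^2/4 - 70*u
(2) = l^3*m + l^2*m - 4*l*m^3 - 4*m^3
(3) = j^2 - 6*j + 9
(4) = (x - 6)*(x - 3)*(x - 2)*(x + 7)
(5) = (d - 3)*(d + 2)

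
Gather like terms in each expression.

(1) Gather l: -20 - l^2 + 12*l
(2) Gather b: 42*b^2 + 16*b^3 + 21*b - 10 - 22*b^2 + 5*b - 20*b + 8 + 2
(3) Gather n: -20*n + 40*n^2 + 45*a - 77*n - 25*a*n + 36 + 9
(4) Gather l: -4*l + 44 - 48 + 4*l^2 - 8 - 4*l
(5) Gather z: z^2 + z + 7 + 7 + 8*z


(1) = -l^2 + 12*l - 20
(2) = 16*b^3 + 20*b^2 + 6*b
(3) = 45*a + 40*n^2 + n*(-25*a - 97) + 45
(4) = 4*l^2 - 8*l - 12
(5) = z^2 + 9*z + 14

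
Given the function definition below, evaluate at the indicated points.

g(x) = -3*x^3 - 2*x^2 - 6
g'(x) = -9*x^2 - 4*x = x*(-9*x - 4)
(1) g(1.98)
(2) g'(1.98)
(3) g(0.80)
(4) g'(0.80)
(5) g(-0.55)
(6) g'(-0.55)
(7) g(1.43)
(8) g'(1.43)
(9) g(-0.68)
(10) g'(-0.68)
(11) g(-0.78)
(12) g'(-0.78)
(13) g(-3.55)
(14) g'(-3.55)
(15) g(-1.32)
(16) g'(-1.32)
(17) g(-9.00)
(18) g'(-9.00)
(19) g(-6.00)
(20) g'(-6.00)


(1) = -37.13
(2) = -43.20
(3) = -8.82
(4) = -8.96
(5) = -6.11
(6) = -0.52
(7) = -18.86
(8) = -24.12
(9) = -5.98
(10) = -1.44
(11) = -5.79
(12) = -2.36
(13) = 103.01
(14) = -99.22
(15) = -2.58
(16) = -10.40
(17) = 2019.00
(18) = -693.00
(19) = 570.00
(20) = -300.00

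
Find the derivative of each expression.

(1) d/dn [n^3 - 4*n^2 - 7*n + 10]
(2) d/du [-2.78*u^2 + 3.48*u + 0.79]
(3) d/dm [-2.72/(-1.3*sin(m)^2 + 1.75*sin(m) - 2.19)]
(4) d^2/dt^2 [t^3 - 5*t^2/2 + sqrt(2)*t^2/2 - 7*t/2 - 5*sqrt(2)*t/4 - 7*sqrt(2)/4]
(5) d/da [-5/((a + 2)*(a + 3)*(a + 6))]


(1) = 3*n^2 - 8*n - 7
(2) = 3.48 - 5.56*u
(3) = (4.76 - 7.072*sin(m))*cos(m)/(1.3*sin(m)^2 - 1.75*sin(m) + 2.19)^2
(4) = 6*t - 5 + sqrt(2)
(5) = 5*(3*a^2 + 22*a + 36)/(a^6 + 22*a^5 + 193*a^4 + 864*a^3 + 2088*a^2 + 2592*a + 1296)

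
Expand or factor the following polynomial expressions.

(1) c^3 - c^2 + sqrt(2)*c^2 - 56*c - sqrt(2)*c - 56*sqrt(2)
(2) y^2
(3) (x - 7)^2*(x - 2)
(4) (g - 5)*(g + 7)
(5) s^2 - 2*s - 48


(1) = (c - 8)*(c + 7)*(c + sqrt(2))
(2) = y^2
(3) = x^3 - 16*x^2 + 77*x - 98
(4) = g^2 + 2*g - 35
(5) = (s - 8)*(s + 6)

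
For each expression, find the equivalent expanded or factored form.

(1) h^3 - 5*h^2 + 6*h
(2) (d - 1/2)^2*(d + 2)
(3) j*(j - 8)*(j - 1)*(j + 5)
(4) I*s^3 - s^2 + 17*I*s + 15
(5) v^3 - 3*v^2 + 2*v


(1) = h*(h - 3)*(h - 2)
(2) = d^3 + d^2 - 7*d/4 + 1/2
(3) = j^4 - 4*j^3 - 37*j^2 + 40*j
(4) = (s - 3*I)*(s + 5*I)*(I*s + 1)
(5) = v*(v - 2)*(v - 1)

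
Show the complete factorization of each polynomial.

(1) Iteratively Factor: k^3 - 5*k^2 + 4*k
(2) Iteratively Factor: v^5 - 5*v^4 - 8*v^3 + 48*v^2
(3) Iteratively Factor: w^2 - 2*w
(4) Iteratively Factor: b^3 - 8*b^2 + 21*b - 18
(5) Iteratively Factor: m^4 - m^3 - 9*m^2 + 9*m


(1) = (k)*(k^2 - 5*k + 4) = k*(k - 4)*(k - 1)
(2) = (v)*(v^4 - 5*v^3 - 8*v^2 + 48*v) = v*(v + 3)*(v^3 - 8*v^2 + 16*v) = v^2*(v + 3)*(v^2 - 8*v + 16) = v^2*(v - 4)*(v + 3)*(v - 4)
(3) = (w)*(w - 2)
(4) = (b - 3)*(b^2 - 5*b + 6) = (b - 3)^2*(b - 2)
(5) = (m + 3)*(m^3 - 4*m^2 + 3*m) = m*(m + 3)*(m^2 - 4*m + 3) = m*(m - 3)*(m + 3)*(m - 1)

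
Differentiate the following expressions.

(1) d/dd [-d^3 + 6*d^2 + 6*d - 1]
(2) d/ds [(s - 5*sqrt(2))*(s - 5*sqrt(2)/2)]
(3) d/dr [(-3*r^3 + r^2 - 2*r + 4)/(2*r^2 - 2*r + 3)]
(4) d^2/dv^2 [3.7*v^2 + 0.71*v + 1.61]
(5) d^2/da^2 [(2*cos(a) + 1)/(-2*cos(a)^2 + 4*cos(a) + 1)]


(1) = -3*d^2 + 12*d + 6
(2) = 2*s - 15*sqrt(2)/2
(3) = (-6*r^4 + 12*r^3 - 25*r^2 - 10*r + 2)/(4*r^4 - 8*r^3 + 16*r^2 - 12*r + 9)
(4) = 7.40000000000000
(5) = 2*(-36*sin(a)^4*cos(a) - 16*sin(a)^4 + 28*sin(a)^2 - 3*cos(a) - 6*cos(3*a) + 2*cos(5*a) - 2)/(2*sin(a)^2 + 4*cos(a) - 1)^3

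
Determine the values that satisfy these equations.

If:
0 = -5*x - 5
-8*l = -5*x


Then:
l = -5/8
x = -1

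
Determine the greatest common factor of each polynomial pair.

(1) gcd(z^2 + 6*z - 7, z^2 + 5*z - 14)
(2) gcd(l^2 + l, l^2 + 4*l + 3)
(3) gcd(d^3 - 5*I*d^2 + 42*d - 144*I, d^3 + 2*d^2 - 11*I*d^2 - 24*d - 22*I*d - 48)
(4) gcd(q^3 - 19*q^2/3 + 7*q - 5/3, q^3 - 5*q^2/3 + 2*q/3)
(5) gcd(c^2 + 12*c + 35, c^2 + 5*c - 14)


(1) = z + 7
(2) = gcd(l*(l + 1), (l + 1)*(l + 3)) = l + 1
(3) = gcd((d - 8*I)*(d - 3*I)*(d + 6*I), (d + 2)*(d - 8*I)*(d - 3*I)) = d^2 - 11*I*d - 24
(4) = q - 1
(5) = gcd((c + 5)*(c + 7), (c - 2)*(c + 7)) = c + 7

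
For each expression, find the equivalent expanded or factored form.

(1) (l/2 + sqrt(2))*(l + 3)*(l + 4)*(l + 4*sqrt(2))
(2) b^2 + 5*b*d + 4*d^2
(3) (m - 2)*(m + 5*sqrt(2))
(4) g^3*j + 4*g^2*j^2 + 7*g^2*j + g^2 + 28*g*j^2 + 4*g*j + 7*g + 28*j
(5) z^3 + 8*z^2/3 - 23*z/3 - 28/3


(1) = l^4/2 + 7*l^3/2 + 3*sqrt(2)*l^3 + 14*l^2 + 21*sqrt(2)*l^2 + 36*sqrt(2)*l + 56*l + 96
(2) = (b + d)*(b + 4*d)
(3) = m^2 - 2*m + 5*sqrt(2)*m - 10*sqrt(2)
(4) = (g + 7)*(g + 4*j)*(g*j + 1)
(5) = (z - 7/3)*(z + 1)*(z + 4)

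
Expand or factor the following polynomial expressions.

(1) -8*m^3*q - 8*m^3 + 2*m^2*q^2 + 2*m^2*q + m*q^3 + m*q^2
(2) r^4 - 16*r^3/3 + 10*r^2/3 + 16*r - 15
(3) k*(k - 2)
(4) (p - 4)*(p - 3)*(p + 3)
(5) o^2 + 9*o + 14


(1) = (-2*m + q)*(4*m + q)*(m*q + m)
(2) = (r - 3)^2*(r - 1)*(r + 5/3)
(3) = k^2 - 2*k
(4) = p^3 - 4*p^2 - 9*p + 36
(5) = (o + 2)*(o + 7)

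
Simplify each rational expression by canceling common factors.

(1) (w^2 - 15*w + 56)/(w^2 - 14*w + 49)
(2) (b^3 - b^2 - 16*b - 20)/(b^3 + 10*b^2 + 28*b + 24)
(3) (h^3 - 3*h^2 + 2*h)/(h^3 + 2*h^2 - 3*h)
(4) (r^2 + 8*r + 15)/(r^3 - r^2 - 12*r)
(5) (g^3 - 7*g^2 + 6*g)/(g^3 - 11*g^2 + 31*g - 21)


(1) = (w - 8)/(w - 7)
(2) = (b - 5)/(b + 6)
(3) = (h - 2)/(h + 3)
(4) = (r + 5)/(r^2 - 4*r)
(5) = (g^2 - 6*g)/(g^2 - 10*g + 21)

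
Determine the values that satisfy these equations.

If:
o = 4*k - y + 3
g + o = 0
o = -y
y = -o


Then:
g = y
k = -3/4
o = -y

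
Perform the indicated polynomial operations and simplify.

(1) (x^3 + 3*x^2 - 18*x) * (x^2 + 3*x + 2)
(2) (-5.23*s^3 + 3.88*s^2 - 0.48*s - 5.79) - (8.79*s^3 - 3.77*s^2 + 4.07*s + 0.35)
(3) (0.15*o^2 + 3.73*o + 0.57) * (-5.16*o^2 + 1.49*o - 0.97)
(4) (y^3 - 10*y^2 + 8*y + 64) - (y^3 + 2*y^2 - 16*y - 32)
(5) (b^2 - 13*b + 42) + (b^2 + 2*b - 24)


(1) = x^5 + 6*x^4 - 7*x^3 - 48*x^2 - 36*x
(2) = -14.02*s^3 + 7.65*s^2 - 4.55*s - 6.14
(3) = -0.774*o^4 - 19.0233*o^3 + 2.471*o^2 - 2.7688*o - 0.5529
(4) = -12*y^2 + 24*y + 96
(5) = 2*b^2 - 11*b + 18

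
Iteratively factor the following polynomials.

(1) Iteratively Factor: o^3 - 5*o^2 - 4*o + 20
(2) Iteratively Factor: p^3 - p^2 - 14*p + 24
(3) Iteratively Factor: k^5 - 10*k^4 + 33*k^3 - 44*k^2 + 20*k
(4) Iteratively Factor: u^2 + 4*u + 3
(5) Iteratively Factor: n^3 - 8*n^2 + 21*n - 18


(1) = (o + 2)*(o^2 - 7*o + 10) = (o - 5)*(o + 2)*(o - 2)
(2) = (p - 2)*(p^2 + p - 12) = (p - 3)*(p - 2)*(p + 4)
(3) = (k - 2)*(k^4 - 8*k^3 + 17*k^2 - 10*k) = (k - 2)^2*(k^3 - 6*k^2 + 5*k) = (k - 5)*(k - 2)^2*(k^2 - k) = k*(k - 5)*(k - 2)^2*(k - 1)
(4) = (u + 1)*(u + 3)
(5) = (n - 2)*(n^2 - 6*n + 9) = (n - 3)*(n - 2)*(n - 3)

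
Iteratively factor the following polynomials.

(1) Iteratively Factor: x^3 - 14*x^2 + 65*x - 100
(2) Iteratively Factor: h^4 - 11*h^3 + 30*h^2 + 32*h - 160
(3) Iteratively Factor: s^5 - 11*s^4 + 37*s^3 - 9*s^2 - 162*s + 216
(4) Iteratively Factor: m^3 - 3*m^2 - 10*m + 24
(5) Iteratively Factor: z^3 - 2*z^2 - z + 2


(1) = (x - 5)*(x^2 - 9*x + 20) = (x - 5)^2*(x - 4)
(2) = (h - 5)*(h^3 - 6*h^2 + 32) = (h - 5)*(h + 2)*(h^2 - 8*h + 16) = (h - 5)*(h - 4)*(h + 2)*(h - 4)
(3) = (s - 3)*(s^4 - 8*s^3 + 13*s^2 + 30*s - 72) = (s - 3)^2*(s^3 - 5*s^2 - 2*s + 24) = (s - 4)*(s - 3)^2*(s^2 - s - 6) = (s - 4)*(s - 3)^2*(s + 2)*(s - 3)
(4) = (m - 4)*(m^2 + m - 6) = (m - 4)*(m - 2)*(m + 3)
(5) = (z - 1)*(z^2 - z - 2) = (z - 2)*(z - 1)*(z + 1)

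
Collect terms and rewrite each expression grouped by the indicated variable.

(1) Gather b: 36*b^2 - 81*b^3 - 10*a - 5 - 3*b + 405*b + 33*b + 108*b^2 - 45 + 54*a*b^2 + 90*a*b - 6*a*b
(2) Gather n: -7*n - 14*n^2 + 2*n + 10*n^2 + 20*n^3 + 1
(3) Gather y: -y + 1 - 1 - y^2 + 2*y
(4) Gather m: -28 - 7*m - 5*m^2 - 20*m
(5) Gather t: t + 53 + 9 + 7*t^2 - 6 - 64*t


(1) = -10*a - 81*b^3 + b^2*(54*a + 144) + b*(84*a + 435) - 50
(2) = 20*n^3 - 4*n^2 - 5*n + 1
(3) = -y^2 + y
(4) = -5*m^2 - 27*m - 28
(5) = 7*t^2 - 63*t + 56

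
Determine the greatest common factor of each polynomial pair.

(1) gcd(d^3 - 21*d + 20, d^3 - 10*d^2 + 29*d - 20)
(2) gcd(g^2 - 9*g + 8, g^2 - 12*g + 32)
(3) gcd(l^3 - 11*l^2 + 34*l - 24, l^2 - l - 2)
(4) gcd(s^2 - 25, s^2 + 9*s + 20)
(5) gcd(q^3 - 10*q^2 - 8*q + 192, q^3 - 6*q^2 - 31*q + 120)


(1) = d^2 - 5*d + 4
(2) = g - 8
(3) = gcd((l - 6)*(l - 4)*(l - 1), (l - 2)*(l + 1)) = 1
(4) = gcd((s - 5)*(s + 5), (s + 4)*(s + 5)) = s + 5
(5) = gcd((q - 8)*(q - 6)*(q + 4), (q - 8)*(q - 3)*(q + 5)) = q - 8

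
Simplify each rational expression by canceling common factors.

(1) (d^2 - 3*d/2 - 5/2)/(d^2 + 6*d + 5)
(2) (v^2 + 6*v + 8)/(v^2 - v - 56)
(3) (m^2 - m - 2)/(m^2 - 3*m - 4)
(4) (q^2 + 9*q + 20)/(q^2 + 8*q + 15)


(1) = (2*d - 5)/(2*d + 10)
(2) = (v^2 + 6*v + 8)/(v^2 - v - 56)
(3) = (m - 2)/(m - 4)
(4) = (q + 4)/(q + 3)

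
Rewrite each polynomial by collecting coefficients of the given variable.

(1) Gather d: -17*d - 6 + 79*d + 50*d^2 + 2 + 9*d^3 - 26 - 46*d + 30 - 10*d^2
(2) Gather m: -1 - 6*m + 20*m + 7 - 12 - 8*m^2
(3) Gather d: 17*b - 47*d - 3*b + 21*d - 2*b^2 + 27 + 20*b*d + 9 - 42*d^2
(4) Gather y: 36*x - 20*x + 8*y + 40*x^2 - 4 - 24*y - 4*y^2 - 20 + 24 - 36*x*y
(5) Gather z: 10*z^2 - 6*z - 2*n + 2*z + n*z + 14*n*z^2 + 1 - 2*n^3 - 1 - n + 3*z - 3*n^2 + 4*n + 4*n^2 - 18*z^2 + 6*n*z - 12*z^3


(1) = 9*d^3 + 40*d^2 + 16*d
(2) = -8*m^2 + 14*m - 6
(3) = -2*b^2 + 14*b - 42*d^2 + d*(20*b - 26) + 36
(4) = 40*x^2 + 16*x - 4*y^2 + y*(-36*x - 16)
(5) = -2*n^3 + n^2 + n - 12*z^3 + z^2*(14*n - 8) + z*(7*n - 1)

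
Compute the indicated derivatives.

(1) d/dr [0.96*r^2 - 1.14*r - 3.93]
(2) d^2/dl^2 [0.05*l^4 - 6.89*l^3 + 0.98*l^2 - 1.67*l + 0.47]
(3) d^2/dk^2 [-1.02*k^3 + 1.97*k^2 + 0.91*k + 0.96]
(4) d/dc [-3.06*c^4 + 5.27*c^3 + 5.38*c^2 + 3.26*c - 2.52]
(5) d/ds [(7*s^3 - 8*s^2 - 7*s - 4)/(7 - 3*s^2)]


(1) = 1.92*r - 1.14
(2) = 0.6*l^2 - 41.34*l + 1.96
(3) = 3.94 - 6.12*k
(4) = -12.24*c^3 + 15.81*c^2 + 10.76*c + 3.26
(5) = (-21*s^4 + 126*s^2 - 136*s - 49)/(9*s^4 - 42*s^2 + 49)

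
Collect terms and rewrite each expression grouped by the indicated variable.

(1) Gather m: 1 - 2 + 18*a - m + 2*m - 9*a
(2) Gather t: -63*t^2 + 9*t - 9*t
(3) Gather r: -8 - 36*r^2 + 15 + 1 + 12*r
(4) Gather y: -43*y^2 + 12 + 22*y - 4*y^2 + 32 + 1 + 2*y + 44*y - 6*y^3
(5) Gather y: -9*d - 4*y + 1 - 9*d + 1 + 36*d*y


(1) = 9*a + m - 1
(2) = -63*t^2
(3) = -36*r^2 + 12*r + 8
(4) = -6*y^3 - 47*y^2 + 68*y + 45
(5) = -18*d + y*(36*d - 4) + 2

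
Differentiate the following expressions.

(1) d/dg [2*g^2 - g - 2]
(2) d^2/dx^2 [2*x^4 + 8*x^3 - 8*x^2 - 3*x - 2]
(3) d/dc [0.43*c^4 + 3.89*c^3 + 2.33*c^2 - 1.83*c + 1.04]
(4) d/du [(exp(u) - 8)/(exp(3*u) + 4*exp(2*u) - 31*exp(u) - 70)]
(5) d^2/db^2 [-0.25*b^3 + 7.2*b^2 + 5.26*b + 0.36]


(1) = 4*g - 1
(2) = 24*x^2 + 48*x - 16
(3) = 1.72*c^3 + 11.67*c^2 + 4.66*c - 1.83
(4) = (-(exp(u) - 8)*(3*exp(2*u) + 8*exp(u) - 31) + exp(3*u) + 4*exp(2*u) - 31*exp(u) - 70)*exp(u)/(exp(3*u) + 4*exp(2*u) - 31*exp(u) - 70)^2
(5) = 14.4 - 1.5*b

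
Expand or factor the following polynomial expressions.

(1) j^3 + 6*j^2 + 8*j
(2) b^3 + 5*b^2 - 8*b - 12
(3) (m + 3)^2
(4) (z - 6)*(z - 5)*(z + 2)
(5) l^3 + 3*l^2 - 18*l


(1) = j*(j + 2)*(j + 4)
(2) = (b - 2)*(b + 1)*(b + 6)
(3) = m^2 + 6*m + 9
(4) = z^3 - 9*z^2 + 8*z + 60
(5) = l*(l - 3)*(l + 6)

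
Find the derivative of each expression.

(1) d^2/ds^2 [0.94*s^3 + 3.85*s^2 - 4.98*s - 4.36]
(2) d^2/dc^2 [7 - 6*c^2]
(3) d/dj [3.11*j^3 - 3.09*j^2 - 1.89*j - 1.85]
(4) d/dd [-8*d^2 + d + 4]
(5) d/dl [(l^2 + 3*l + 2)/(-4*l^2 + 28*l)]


(1) = 5.64*s + 7.7
(2) = -12
(3) = 9.33*j^2 - 6.18*j - 1.89
(4) = 1 - 16*d
(5) = (5*l^2 + 2*l - 7)/(2*l^2*(l^2 - 14*l + 49))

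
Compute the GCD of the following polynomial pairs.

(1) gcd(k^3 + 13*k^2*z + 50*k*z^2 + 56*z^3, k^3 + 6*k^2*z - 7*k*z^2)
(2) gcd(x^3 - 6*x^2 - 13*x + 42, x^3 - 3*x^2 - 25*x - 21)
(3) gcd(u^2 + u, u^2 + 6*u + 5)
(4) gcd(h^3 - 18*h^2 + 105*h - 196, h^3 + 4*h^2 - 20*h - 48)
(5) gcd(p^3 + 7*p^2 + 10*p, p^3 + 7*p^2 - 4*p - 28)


(1) = gcd((k + 2*z)*(k + 4*z)*(k + 7*z), k*(k - z)*(k + 7*z)) = k + 7*z
(2) = x^2 - 4*x - 21
(3) = gcd(u*(u + 1), (u + 1)*(u + 5)) = u + 1
(4) = gcd((h - 7)^2*(h - 4), (h - 4)*(h + 2)*(h + 6)) = h - 4
(5) = gcd(p*(p + 2)*(p + 5), (p - 2)*(p + 2)*(p + 7)) = p + 2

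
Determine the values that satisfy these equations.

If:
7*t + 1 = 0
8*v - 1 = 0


Then:
t = -1/7
v = 1/8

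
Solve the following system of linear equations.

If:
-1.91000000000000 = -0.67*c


Then:
c = 2.85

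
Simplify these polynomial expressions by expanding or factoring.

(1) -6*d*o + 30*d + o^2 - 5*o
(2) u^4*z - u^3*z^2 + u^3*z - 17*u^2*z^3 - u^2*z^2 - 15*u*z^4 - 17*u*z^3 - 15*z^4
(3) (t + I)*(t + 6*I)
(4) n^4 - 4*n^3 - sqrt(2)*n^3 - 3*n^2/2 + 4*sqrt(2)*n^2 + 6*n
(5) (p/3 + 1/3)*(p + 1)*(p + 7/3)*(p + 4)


(1) = (-6*d + o)*(o - 5)
(2) = (u - 5*z)*(u + z)*(u + 3*z)*(u*z + z)
(3) = t^2 + 7*I*t - 6
(4) = n*(n - 4)*(n - 3*sqrt(2)/2)*(n + sqrt(2)/2)
(5) = p^4/3 + 25*p^3/9 + 23*p^2/3 + 25*p/3 + 28/9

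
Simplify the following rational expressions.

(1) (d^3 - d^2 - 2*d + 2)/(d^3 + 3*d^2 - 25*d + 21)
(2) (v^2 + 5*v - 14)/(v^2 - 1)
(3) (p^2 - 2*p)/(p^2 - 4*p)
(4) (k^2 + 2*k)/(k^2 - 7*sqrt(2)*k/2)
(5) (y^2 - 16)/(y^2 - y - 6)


(1) = (d^2 - 2)/(d^2 + 4*d - 21)
(2) = (v^2 + 5*v - 14)/(v^2 - 1)
(3) = (p - 2)/(p - 4)
(4) = (2*k + 4)/(2*k - 7*sqrt(2))
(5) = (y^2 - 16)/(y^2 - y - 6)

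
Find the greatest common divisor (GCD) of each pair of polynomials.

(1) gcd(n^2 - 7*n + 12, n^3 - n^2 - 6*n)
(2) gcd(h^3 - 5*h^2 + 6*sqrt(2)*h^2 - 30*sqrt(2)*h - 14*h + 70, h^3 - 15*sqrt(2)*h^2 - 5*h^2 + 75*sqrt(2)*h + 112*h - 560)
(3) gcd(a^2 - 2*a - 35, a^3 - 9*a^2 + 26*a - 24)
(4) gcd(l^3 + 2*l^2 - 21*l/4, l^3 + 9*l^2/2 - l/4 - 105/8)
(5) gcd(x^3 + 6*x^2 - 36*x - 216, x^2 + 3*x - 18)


(1) = n - 3
(2) = gcd((h - 5)*(h - sqrt(2))*(h + 7*sqrt(2)), (h - 5)*(h - 8*sqrt(2))*(h - 7*sqrt(2))) = h - 5
(3) = 1
(4) = gcd(l*(l - 3/2)*(l + 7/2), (l - 3/2)*(l + 5/2)*(l + 7/2)) = l^2 + 2*l - 21/4
(5) = x + 6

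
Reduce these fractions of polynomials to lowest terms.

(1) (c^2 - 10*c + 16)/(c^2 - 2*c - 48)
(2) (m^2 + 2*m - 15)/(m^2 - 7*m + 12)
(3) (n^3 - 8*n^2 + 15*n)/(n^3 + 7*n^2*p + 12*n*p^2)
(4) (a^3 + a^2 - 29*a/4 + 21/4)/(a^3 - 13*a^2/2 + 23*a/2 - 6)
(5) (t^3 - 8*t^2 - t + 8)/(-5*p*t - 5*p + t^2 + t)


(1) = (c - 2)/(c + 6)
(2) = (m + 5)/(m - 4)
(3) = (n^2 - 8*n + 15)/(n^2 + 7*n*p + 12*p^2)
(4) = (2*a + 7)/(2*a - 8)
(5) = (-t^2 + 9*t - 8)/(5*p - t)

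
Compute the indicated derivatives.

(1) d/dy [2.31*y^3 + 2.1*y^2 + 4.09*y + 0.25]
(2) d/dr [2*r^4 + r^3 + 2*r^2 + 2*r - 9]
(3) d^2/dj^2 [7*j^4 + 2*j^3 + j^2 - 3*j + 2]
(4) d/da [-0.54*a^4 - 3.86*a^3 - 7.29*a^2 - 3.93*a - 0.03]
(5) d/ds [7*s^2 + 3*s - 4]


(1) = 6.93*y^2 + 4.2*y + 4.09
(2) = 8*r^3 + 3*r^2 + 4*r + 2
(3) = 84*j^2 + 12*j + 2
(4) = -2.16*a^3 - 11.58*a^2 - 14.58*a - 3.93
(5) = 14*s + 3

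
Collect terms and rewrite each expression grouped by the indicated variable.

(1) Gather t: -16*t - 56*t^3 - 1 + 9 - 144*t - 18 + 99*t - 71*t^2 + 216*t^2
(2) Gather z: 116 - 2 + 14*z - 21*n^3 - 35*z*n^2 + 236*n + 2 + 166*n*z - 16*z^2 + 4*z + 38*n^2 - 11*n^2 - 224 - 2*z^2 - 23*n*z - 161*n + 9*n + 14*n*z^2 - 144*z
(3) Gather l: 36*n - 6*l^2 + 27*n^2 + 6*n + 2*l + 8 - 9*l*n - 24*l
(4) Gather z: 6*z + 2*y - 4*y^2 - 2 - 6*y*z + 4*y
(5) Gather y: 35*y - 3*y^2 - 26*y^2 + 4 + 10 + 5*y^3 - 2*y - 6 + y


(1) = -56*t^3 + 145*t^2 - 61*t - 10
(2) = -21*n^3 + 27*n^2 + 84*n + z^2*(14*n - 18) + z*(-35*n^2 + 143*n - 126) - 108
(3) = -6*l^2 + l*(-9*n - 22) + 27*n^2 + 42*n + 8
(4) = -4*y^2 + 6*y + z*(6 - 6*y) - 2
(5) = 5*y^3 - 29*y^2 + 34*y + 8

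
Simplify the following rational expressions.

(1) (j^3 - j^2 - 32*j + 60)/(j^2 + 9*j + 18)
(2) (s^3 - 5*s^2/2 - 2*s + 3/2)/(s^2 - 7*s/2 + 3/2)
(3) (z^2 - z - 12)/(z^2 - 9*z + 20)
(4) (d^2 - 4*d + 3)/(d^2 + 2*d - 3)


(1) = (j^2 - 7*j + 10)/(j + 3)
(2) = s + 1
(3) = (z + 3)/(z - 5)
(4) = (d - 3)/(d + 3)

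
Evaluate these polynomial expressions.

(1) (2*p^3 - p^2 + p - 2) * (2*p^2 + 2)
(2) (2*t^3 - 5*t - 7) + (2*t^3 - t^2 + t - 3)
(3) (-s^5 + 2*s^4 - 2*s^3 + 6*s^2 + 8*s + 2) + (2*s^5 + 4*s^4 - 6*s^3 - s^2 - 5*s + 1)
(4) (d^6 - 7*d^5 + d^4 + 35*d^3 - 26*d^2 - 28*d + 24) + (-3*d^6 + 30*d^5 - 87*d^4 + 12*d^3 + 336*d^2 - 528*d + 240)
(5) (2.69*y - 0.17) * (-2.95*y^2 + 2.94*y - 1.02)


(1) = 4*p^5 - 2*p^4 + 6*p^3 - 6*p^2 + 2*p - 4
(2) = 4*t^3 - t^2 - 4*t - 10
(3) = s^5 + 6*s^4 - 8*s^3 + 5*s^2 + 3*s + 3
(4) = -2*d^6 + 23*d^5 - 86*d^4 + 47*d^3 + 310*d^2 - 556*d + 264
(5) = -7.9355*y^3 + 8.4101*y^2 - 3.2436*y + 0.1734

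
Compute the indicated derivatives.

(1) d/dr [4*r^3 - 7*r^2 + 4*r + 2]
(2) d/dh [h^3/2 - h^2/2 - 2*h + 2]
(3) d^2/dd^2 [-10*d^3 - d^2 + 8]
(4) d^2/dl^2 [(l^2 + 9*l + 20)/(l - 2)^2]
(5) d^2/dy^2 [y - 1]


(1) = 12*r^2 - 14*r + 4
(2) = 3*h^2/2 - h - 2
(3) = -60*d - 2
(4) = 2*(13*l + 100)/(l^4 - 8*l^3 + 24*l^2 - 32*l + 16)
(5) = 0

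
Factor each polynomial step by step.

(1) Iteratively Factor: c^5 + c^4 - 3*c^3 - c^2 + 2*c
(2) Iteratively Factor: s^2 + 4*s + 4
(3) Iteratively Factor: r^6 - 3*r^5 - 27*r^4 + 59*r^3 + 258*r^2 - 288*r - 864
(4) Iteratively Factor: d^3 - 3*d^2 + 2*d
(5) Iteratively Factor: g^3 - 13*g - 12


(1) = (c - 1)*(c^4 + 2*c^3 - c^2 - 2*c) = (c - 1)*(c + 1)*(c^3 + c^2 - 2*c) = (c - 1)*(c + 1)*(c + 2)*(c^2 - c) = c*(c - 1)*(c + 1)*(c + 2)*(c - 1)
(2) = (s + 2)*(s + 2)
(3) = (r + 3)*(r^5 - 6*r^4 - 9*r^3 + 86*r^2 - 288) = (r - 4)*(r + 3)*(r^4 - 2*r^3 - 17*r^2 + 18*r + 72) = (r - 4)^2*(r + 3)*(r^3 + 2*r^2 - 9*r - 18) = (r - 4)^2*(r + 2)*(r + 3)*(r^2 - 9) = (r - 4)^2*(r - 3)*(r + 2)*(r + 3)*(r + 3)
(4) = (d - 1)*(d^2 - 2*d) = (d - 2)*(d - 1)*(d)
(5) = (g - 4)*(g^2 + 4*g + 3) = (g - 4)*(g + 3)*(g + 1)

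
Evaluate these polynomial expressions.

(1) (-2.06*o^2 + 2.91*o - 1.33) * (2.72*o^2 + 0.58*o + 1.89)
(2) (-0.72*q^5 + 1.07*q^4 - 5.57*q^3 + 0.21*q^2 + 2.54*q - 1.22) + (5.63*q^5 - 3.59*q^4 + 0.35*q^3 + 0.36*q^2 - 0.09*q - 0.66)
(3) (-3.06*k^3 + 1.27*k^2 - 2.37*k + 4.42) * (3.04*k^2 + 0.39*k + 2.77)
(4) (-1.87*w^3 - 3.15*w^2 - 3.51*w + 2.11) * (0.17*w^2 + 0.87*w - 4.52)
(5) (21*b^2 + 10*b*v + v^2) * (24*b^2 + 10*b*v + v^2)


(1) = -5.6032*o^4 + 6.7204*o^3 - 5.8232*o^2 + 4.7285*o - 2.5137
(2) = 4.91*q^5 - 2.52*q^4 - 5.22*q^3 + 0.57*q^2 + 2.45*q - 1.88
(3) = -9.3024*k^5 + 2.6674*k^4 - 15.1857*k^3 + 16.0304*k^2 - 4.8411*k + 12.2434
(4) = -0.3179*w^5 - 2.1624*w^4 + 5.1152*w^3 + 11.543*w^2 + 17.7009*w - 9.5372
(5) = 504*b^4 + 450*b^3*v + 145*b^2*v^2 + 20*b*v^3 + v^4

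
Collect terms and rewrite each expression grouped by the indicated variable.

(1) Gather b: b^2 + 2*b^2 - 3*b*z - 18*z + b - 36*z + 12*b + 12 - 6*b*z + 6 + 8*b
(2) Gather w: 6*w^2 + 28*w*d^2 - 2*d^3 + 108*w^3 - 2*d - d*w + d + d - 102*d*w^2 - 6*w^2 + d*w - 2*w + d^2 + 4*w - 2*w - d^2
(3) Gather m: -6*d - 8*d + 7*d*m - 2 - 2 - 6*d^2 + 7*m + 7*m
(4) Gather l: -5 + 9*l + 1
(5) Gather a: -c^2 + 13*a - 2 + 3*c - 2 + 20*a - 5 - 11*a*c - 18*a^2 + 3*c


(1) = 3*b^2 + b*(21 - 9*z) - 54*z + 18
(2) = -2*d^3 + 28*d^2*w - 102*d*w^2 + 108*w^3
(3) = -6*d^2 - 14*d + m*(7*d + 14) - 4
(4) = 9*l - 4
(5) = -18*a^2 + a*(33 - 11*c) - c^2 + 6*c - 9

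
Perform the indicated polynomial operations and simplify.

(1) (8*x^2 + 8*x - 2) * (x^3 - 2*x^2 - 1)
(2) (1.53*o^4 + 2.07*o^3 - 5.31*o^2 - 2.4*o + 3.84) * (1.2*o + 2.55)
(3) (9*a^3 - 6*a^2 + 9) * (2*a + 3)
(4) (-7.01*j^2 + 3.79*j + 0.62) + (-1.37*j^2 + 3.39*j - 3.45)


(1) = 8*x^5 - 8*x^4 - 18*x^3 - 4*x^2 - 8*x + 2
(2) = 1.836*o^5 + 6.3855*o^4 - 1.0935*o^3 - 16.4205*o^2 - 1.512*o + 9.792
(3) = 18*a^4 + 15*a^3 - 18*a^2 + 18*a + 27
(4) = -8.38*j^2 + 7.18*j - 2.83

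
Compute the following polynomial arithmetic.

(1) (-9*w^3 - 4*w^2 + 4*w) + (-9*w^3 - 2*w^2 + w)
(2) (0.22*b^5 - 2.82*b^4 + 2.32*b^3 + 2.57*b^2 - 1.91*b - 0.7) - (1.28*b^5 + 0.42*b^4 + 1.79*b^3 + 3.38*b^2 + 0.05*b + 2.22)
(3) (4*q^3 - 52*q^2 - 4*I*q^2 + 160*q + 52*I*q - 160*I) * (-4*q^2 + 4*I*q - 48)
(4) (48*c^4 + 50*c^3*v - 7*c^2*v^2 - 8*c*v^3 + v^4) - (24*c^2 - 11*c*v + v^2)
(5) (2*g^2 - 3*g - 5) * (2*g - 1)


(1) = -18*w^3 - 6*w^2 + 5*w
(2) = -1.06*b^5 - 3.24*b^4 + 0.53*b^3 - 0.81*b^2 - 1.96*b - 2.92
(3) = -16*q^5 + 208*q^4 + 32*I*q^4 - 816*q^3 - 416*I*q^3 + 2288*q^2 + 1472*I*q^2 - 7040*q - 2496*I*q + 7680*I
(4) = 48*c^4 + 50*c^3*v - 7*c^2*v^2 - 24*c^2 - 8*c*v^3 + 11*c*v + v^4 - v^2
(5) = 4*g^3 - 8*g^2 - 7*g + 5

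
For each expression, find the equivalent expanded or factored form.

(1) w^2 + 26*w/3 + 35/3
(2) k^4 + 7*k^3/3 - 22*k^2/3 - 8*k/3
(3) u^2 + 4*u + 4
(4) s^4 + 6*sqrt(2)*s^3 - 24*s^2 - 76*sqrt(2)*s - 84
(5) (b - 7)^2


(1) = (w + 5/3)*(w + 7)
(2) = k*(k - 2)*(k + 1/3)*(k + 4)
(3) = (u + 2)^2
(4) = (s - 3*sqrt(2))*(s + sqrt(2))^2*(s + 7*sqrt(2))
(5) = b^2 - 14*b + 49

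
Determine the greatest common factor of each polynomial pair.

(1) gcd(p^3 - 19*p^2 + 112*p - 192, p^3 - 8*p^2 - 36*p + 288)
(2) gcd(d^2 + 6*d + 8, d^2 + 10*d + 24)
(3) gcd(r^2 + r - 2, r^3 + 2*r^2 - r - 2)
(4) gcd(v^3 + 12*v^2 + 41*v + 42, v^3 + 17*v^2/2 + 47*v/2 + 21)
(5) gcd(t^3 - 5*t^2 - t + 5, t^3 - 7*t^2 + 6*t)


(1) = gcd((p - 8)^2*(p - 3), (p - 8)*(p - 6)*(p + 6)) = p - 8
(2) = d + 4
(3) = gcd((r - 1)*(r + 2), (r - 1)*(r + 1)*(r + 2)) = r^2 + r - 2
(4) = gcd((v + 2)*(v + 3)*(v + 7), (v + 2)*(v + 3)*(v + 7/2)) = v^2 + 5*v + 6
(5) = gcd((t - 5)*(t - 1)*(t + 1), t*(t - 6)*(t - 1)) = t - 1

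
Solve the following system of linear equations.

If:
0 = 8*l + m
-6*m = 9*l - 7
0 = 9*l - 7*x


Then:
l = -7/39
m = 56/39
x = -3/13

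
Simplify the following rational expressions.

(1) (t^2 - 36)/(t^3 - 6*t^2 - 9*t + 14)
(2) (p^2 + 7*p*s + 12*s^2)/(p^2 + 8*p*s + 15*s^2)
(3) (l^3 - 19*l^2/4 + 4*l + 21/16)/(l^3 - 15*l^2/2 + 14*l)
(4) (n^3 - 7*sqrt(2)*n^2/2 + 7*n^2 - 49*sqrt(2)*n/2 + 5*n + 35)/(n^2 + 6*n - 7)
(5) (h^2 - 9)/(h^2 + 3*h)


(1) = (t^2 - 36)/(t^3 - 6*t^2 - 9*t + 14)
(2) = (p + 4*s)/(p + 5*s)
(3) = (8*l^2 - 10*l - 3)/(8*l^2 - 32*l)
(4) = (2*n^2 - 7*sqrt(2)*n + 10)/(2*n - 2)
(5) = (h - 3)/h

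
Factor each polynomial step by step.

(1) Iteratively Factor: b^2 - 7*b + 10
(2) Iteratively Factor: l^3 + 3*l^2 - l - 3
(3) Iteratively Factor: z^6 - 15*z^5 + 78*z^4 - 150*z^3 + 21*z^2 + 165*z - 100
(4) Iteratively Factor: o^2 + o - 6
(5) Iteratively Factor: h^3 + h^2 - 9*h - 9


(1) = (b - 5)*(b - 2)
(2) = (l + 1)*(l^2 + 2*l - 3) = (l + 1)*(l + 3)*(l - 1)
(3) = (z - 4)*(z^5 - 11*z^4 + 34*z^3 - 14*z^2 - 35*z + 25) = (z - 4)*(z + 1)*(z^4 - 12*z^3 + 46*z^2 - 60*z + 25) = (z - 5)*(z - 4)*(z + 1)*(z^3 - 7*z^2 + 11*z - 5) = (z - 5)^2*(z - 4)*(z + 1)*(z^2 - 2*z + 1) = (z - 5)^2*(z - 4)*(z - 1)*(z + 1)*(z - 1)
(4) = (o + 3)*(o - 2)
(5) = (h + 3)*(h^2 - 2*h - 3) = (h - 3)*(h + 3)*(h + 1)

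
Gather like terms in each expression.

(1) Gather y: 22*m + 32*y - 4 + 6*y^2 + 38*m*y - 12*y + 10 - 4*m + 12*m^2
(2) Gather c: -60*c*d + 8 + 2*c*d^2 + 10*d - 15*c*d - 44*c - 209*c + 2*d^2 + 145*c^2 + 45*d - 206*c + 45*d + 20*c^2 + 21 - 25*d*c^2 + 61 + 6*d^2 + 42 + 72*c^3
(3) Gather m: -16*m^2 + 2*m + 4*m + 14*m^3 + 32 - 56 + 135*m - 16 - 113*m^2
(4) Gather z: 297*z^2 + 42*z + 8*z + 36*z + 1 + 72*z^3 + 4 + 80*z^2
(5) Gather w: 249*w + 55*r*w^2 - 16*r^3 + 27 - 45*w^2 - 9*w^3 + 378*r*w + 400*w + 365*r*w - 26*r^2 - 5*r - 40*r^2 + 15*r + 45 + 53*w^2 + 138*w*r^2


(1) = 12*m^2 + 18*m + 6*y^2 + y*(38*m + 20) + 6
(2) = 72*c^3 + c^2*(165 - 25*d) + c*(2*d^2 - 75*d - 459) + 8*d^2 + 100*d + 132
(3) = 14*m^3 - 129*m^2 + 141*m - 40
(4) = 72*z^3 + 377*z^2 + 86*z + 5
(5) = -16*r^3 - 66*r^2 + 10*r - 9*w^3 + w^2*(55*r + 8) + w*(138*r^2 + 743*r + 649) + 72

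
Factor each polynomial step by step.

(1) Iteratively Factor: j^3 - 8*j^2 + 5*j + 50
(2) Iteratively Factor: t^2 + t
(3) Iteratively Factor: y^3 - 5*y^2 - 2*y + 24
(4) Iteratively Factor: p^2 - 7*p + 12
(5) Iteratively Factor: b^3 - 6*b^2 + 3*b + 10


(1) = (j - 5)*(j^2 - 3*j - 10) = (j - 5)^2*(j + 2)
(2) = (t + 1)*(t)
(3) = (y - 4)*(y^2 - y - 6) = (y - 4)*(y + 2)*(y - 3)
(4) = (p - 4)*(p - 3)
(5) = (b - 2)*(b^2 - 4*b - 5) = (b - 5)*(b - 2)*(b + 1)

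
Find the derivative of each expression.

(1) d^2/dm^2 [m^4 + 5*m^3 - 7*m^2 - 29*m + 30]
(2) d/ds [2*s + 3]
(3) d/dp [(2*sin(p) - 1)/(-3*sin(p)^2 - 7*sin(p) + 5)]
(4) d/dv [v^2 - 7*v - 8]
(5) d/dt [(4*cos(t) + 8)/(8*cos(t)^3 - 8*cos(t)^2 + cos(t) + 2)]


(1) = 12*m^2 + 30*m - 14
(2) = 2
(3) = (6*sin(p)^2 - 6*sin(p) + 3)*cos(p)/(3*sin(p)^2 + 7*sin(p) - 5)^2
(4) = 2*v - 7
(5) = 32*(2*cos(t)^2 + 5*cos(t) - 4)*sin(t)*cos(t)/(8*cos(t)^3 - 8*cos(t)^2 + cos(t) + 2)^2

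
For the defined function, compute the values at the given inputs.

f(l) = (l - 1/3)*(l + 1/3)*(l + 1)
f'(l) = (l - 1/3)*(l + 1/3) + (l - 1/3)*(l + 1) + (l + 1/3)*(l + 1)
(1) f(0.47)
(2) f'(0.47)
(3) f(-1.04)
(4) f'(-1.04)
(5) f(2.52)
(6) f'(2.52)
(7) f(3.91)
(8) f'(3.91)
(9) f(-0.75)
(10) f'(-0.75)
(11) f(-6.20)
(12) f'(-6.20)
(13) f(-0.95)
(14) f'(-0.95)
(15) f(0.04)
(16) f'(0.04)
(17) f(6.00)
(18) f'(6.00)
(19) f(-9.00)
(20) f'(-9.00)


(1) = 0.16
(2) = 1.49
(3) = -0.04
(4) = 1.05
(5) = 21.96
(6) = 23.98
(7) = 74.52
(8) = 53.57
(9) = 0.11
(10) = 0.08
(11) = -199.31
(12) = 102.81
(13) = 0.04
(14) = 0.70
(15) = -0.11
(16) = -0.03
(17) = 251.22
(18) = 119.89
(19) = -647.11
(20) = 224.89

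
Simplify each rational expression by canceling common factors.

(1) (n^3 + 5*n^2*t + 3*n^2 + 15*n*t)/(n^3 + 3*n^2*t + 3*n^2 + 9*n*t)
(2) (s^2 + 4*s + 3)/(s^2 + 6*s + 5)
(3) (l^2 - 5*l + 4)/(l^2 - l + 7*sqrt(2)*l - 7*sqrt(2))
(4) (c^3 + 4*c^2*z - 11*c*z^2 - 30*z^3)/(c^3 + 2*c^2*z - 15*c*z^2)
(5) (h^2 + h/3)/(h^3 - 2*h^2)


(1) = (n + 5*t)/(n + 3*t)
(2) = (s + 3)/(s + 5)
(3) = (l - 4)/(l + 7*sqrt(2))
(4) = (c + 2*z)/c
(5) = (3*h + 1)/(3*h^2 - 6*h)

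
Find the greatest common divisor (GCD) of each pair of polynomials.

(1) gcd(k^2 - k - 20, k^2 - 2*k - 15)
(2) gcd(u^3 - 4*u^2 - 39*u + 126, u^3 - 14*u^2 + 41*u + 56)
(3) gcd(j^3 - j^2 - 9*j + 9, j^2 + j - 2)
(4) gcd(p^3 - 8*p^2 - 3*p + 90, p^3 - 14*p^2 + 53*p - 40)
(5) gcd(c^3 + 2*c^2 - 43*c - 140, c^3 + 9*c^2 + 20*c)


(1) = gcd((k - 5)*(k + 4), (k - 5)*(k + 3)) = k - 5
(2) = u - 7
(3) = j - 1
(4) = gcd((p - 6)*(p - 5)*(p + 3), (p - 8)*(p - 5)*(p - 1)) = p - 5
(5) = c^2 + 9*c + 20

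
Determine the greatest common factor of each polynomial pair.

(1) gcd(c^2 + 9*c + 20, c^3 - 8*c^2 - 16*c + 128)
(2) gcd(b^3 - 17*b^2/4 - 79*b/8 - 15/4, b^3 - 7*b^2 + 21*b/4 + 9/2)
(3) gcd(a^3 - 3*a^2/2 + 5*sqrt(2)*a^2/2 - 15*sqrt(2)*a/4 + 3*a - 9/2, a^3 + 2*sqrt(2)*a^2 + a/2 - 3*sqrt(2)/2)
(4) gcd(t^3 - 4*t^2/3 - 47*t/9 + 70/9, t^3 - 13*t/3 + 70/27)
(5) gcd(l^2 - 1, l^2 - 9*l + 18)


(1) = gcd((c + 4)*(c + 5), (c - 8)*(c - 4)*(c + 4)) = c + 4
(2) = gcd((b - 6)*(b + 1/2)*(b + 5/4), (b - 6)*(b - 3/2)*(b + 1/2)) = b^2 - 11*b/2 - 3
(3) = gcd((a - 3/2)*(a + sqrt(2))*(a + 3*sqrt(2)/2), (a - sqrt(2)/2)*(a + sqrt(2))*(a + 3*sqrt(2)/2)) = a^2 + 5*sqrt(2)*a/2 + 3
(4) = t^2 + 2*t/3 - 35/9
(5) = 1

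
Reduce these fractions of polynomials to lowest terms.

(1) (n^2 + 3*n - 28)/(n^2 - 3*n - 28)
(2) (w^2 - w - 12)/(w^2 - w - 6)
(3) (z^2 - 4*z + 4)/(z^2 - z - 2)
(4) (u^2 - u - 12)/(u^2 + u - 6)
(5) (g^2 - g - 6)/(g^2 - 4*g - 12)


(1) = (n^2 + 3*n - 28)/(n^2 - 3*n - 28)
(2) = (w^2 - w - 12)/(w^2 - w - 6)
(3) = (z - 2)/(z + 1)
(4) = (u - 4)/(u - 2)
(5) = (g - 3)/(g - 6)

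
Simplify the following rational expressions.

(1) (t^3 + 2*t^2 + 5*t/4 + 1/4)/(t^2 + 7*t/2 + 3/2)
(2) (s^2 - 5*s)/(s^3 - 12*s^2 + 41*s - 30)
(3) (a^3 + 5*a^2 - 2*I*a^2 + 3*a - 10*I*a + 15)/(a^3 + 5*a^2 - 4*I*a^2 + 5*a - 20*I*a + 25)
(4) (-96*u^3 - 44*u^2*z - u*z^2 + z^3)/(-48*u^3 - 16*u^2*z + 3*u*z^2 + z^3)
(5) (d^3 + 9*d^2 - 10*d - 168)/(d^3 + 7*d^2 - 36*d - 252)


(1) = (2*t^2 + 3*t + 1)/(2*t + 6)
(2) = s/(s^2 - 7*s + 6)
(3) = (a - 3*I)/(a - 5*I)
(4) = (-8*u + z)/(-4*u + z)
(5) = (d - 4)/(d - 6)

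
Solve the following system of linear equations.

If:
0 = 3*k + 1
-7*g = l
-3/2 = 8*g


Then:
g = -3/16
k = -1/3
l = 21/16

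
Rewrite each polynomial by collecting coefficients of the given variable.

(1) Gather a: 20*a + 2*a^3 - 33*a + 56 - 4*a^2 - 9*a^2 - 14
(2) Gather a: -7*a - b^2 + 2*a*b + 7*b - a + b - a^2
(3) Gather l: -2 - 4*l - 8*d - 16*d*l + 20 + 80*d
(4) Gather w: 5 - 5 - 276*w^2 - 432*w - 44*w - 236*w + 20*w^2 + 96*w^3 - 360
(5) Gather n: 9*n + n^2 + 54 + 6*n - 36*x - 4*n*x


(1) = 2*a^3 - 13*a^2 - 13*a + 42
(2) = -a^2 + a*(2*b - 8) - b^2 + 8*b
(3) = 72*d + l*(-16*d - 4) + 18
(4) = 96*w^3 - 256*w^2 - 712*w - 360
(5) = n^2 + n*(15 - 4*x) - 36*x + 54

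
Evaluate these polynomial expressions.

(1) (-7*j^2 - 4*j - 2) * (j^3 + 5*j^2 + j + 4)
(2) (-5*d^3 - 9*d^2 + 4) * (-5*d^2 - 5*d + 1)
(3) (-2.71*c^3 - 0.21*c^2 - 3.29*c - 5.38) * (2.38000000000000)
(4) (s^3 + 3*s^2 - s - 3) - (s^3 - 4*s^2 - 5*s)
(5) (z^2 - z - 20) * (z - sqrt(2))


(1) = -7*j^5 - 39*j^4 - 29*j^3 - 42*j^2 - 18*j - 8
(2) = 25*d^5 + 70*d^4 + 40*d^3 - 29*d^2 - 20*d + 4
(3) = -6.4498*c^3 - 0.4998*c^2 - 7.8302*c - 12.8044
(4) = 7*s^2 + 4*s - 3
(5) = z^3 - sqrt(2)*z^2 - z^2 - 20*z + sqrt(2)*z + 20*sqrt(2)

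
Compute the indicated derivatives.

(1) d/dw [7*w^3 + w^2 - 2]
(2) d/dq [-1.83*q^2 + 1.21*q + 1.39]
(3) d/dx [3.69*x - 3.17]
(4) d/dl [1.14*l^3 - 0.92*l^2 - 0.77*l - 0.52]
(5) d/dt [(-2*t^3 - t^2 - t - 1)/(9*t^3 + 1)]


(1) = w*(21*w + 2)
(2) = 1.21 - 3.66*q
(3) = 3.69000000000000
(4) = 3.42*l^2 - 1.84*l - 0.77
(5) = (9*t^4 + 18*t^3 + 21*t^2 - 2*t - 1)/(81*t^6 + 18*t^3 + 1)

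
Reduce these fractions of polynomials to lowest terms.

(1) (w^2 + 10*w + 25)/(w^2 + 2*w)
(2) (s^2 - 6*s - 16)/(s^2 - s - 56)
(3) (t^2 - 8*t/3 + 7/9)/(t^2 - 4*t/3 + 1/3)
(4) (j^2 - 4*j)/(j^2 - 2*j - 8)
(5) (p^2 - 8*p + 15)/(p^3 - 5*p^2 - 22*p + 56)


(1) = (w^2 + 10*w + 25)/(w^2 + 2*w)
(2) = (s + 2)/(s + 7)
(3) = (3*t - 7)/(3*t - 3)
(4) = j/(j + 2)
(5) = (p^2 - 8*p + 15)/(p^3 - 5*p^2 - 22*p + 56)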